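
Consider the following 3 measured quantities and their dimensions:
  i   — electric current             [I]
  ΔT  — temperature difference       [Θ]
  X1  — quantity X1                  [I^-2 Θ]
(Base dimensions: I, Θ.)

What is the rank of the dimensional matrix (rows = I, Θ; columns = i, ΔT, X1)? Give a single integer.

2

Exponent matrix [I,Θ] × [i,ΔT,X1]:
  I: [ 1  0 -2]
  Θ: [ 0  1  1]
Echelon form has 2 nonzero rows (pivots: i,ΔT)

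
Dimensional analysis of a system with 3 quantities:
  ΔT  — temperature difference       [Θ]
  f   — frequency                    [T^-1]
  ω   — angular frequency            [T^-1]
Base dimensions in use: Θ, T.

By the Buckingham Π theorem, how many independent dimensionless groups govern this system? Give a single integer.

1

Write exponents as rows Θ,T / cols ΔT,f,ω:
  Θ: [ 1  0  0]
  T: [ 0 -1 -1]
RREF → pivots at {ΔT,f} ⇒ r = 2
Π count = n − r = 3 − 2 = 1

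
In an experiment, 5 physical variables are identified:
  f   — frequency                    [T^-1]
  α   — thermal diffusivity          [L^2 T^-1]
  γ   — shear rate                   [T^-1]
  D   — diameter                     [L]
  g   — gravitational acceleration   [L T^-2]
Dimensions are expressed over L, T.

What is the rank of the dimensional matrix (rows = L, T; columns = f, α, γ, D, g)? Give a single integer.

2

Dimensional matrix (L×T by f×α×γ×D×g):
  L: [ 0  2  0  1  1]
  T: [-1 -1 -1  0 -2]
Row reduction gives pivot columns f,α; rank = 2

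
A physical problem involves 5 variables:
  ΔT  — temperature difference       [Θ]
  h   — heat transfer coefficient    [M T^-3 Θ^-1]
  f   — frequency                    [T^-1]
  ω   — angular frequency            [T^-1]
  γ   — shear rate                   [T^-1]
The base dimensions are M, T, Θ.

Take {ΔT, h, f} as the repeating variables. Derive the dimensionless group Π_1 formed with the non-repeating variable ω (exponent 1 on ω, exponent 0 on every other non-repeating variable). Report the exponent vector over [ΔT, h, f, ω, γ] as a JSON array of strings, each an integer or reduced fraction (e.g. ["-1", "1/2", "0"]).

["0", "0", "-1", "1", "0"]

Exponent matrix [M,T,Θ] × [ΔT,h,f,ω,γ]:
  M: [ 0  1  0  0  0]
  T: [ 0 -3 -1 -1 -1]
  Θ: [ 1 -1  0  0  0]
RREF → pivots at {ΔT,h,f} ⇒ r = 3
Repeat: ΔT,h,f; free: ω,γ
RREF:
  r0: [   1    0    0    0    0]
  r1: [   0    1    0    0    0]
  r2: [   0    0    1    1    1]
Fix exponent of ω at 1, γ at 0; solve each RREF row for its pivot's exponent:
  r0: exp(ΔT) + (0)·1 = 0 ⇒ exp(ΔT) = 0
  r1: exp(h) + (0)·1 = 0 ⇒ exp(h) = 0
  r2: exp(f) + (1)·1 = 0 ⇒ exp(f) = -1
Π_1 = f^-1 · ω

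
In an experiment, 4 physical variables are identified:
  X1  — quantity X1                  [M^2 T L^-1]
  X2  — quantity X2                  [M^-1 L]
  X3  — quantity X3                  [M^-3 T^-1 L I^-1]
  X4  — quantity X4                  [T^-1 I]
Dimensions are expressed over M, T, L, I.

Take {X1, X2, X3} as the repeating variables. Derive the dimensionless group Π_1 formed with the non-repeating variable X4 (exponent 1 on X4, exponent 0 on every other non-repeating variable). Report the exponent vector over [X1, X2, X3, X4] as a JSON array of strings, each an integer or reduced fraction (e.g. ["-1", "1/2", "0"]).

["2", "1", "1", "1"]

Dimensional matrix (M×T×L×I by X1×X2×X3×X4):
  M: [ 2 -1 -3  0]
  T: [ 1  0 -1 -1]
  L: [-1  1  1  0]
  I: [ 0  0 -1  1]
RREF → pivots at {X1,X2,X3} ⇒ r = 3
Repeat: X1,X2,X3; free: X4
RREF:
  r0: [   1    0    0   -2]
  r1: [   0    1    0   -1]
  r2: [   0    0    1   -1]
  r3: [   0    0    0    0]
Fix exponent of X4 at 1; solve each RREF row for its pivot's exponent:
  r0: exp(X1) + (-2)·1 = 0 ⇒ exp(X1) = 2
  r1: exp(X2) + (-1)·1 = 0 ⇒ exp(X2) = 1
  r2: exp(X3) + (-1)·1 = 0 ⇒ exp(X3) = 1
Π_1 = X1^2 · X2 · X3 · X4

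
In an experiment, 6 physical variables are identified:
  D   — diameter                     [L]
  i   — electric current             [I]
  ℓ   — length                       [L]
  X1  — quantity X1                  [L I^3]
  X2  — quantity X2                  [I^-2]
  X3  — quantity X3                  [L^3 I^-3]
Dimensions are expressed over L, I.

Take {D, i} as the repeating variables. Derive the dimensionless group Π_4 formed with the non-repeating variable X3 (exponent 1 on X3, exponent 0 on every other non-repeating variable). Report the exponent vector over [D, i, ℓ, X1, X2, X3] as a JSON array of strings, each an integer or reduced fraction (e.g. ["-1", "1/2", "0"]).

["-3", "3", "0", "0", "0", "1"]

Write exponents as rows L,I / cols D,i,ℓ,X1,X2,X3:
  L: [ 1  0  1  1  0  3]
  I: [ 0  1  0  3 -2 -3]
RREF → pivots at {D,i} ⇒ r = 2
Pivot set = {D,i}, free = {ℓ,X1,X2,X3}
RREF:
  r0: [   1    0    1    1    0    3]
  r1: [   0    1    0    3   -2   -3]
Fix exponent of X3 at 1, ℓ at 0, X1 at 0, X2 at 0; solve each RREF row for its pivot's exponent:
  r0: exp(D) + (3)·1 = 0 ⇒ exp(D) = -3
  r1: exp(i) + (-3)·1 = 0 ⇒ exp(i) = 3
Π_4 = D^-3 · i^3 · X3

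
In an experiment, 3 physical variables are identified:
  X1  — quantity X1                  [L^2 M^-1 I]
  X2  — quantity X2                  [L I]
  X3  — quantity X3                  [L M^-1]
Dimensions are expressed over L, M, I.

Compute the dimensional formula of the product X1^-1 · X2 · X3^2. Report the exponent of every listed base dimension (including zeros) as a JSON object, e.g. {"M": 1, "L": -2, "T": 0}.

Dimensional matrix (L×M×I by X1×X2×X3):
  L: [ 2  1  1]
  M: [-1  0 -1]
  I: [ 1  1  0]
  [L]: (-1)·2+(1)·1+(2)·1 = 1
  [M]: (-1)·-1+(1)·0+(2)·-1 = -1
  [I]: (-1)·1+(1)·1+(2)·0 = 0
⇒ L M^-1

{"L": 1, "M": -1, "I": 0}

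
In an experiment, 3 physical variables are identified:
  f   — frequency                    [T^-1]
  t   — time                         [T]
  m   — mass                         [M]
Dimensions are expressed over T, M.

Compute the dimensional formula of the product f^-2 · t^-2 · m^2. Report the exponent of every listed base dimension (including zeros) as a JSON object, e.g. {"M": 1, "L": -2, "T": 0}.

Exponent matrix [T,M] × [f,t,m]:
  T: [-1  1  0]
  M: [ 0  0  1]
  [T]: (-2)·-1+(-2)·1+(2)·0 = 0
  [M]: (-2)·0+(-2)·0+(2)·1 = 2
⇒ M^2

{"T": 0, "M": 2}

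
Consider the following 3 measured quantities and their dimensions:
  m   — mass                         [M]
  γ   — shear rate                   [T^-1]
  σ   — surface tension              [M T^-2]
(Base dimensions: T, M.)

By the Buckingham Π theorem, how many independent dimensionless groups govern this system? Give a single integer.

Write exponents as rows T,M / cols m,γ,σ:
  T: [ 0 -1 -2]
  M: [ 1  0  1]
RREF → pivots at {m,γ} ⇒ r = 2
n=3, r=2 ⇒ 1 dimensionless group

1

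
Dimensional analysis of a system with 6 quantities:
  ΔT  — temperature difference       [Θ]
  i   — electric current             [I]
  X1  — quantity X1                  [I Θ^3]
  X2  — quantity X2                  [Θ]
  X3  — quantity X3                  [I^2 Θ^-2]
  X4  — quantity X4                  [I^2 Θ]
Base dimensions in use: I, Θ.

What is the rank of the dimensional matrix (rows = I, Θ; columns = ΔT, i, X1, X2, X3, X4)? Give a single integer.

2

Dimensional matrix (I×Θ by ΔT×i×X1×X2×X3×X4):
  I: [ 0  1  1  0  2  2]
  Θ: [ 1  0  3  1 -2  1]
Echelon form has 2 nonzero rows (pivots: ΔT,i)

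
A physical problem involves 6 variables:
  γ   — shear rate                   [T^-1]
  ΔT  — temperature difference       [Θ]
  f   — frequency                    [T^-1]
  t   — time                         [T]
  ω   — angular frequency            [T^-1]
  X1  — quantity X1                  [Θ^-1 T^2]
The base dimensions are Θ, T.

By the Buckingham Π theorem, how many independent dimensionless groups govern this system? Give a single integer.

4

Write exponents as rows Θ,T / cols γ,ΔT,f,t,ω,X1:
  Θ: [ 0  1  0  0  0 -1]
  T: [-1  0 -1  1 -1  2]
Row reduction gives pivot columns γ,ΔT; rank = 2
6 vars − rank 2 = 4 Π groups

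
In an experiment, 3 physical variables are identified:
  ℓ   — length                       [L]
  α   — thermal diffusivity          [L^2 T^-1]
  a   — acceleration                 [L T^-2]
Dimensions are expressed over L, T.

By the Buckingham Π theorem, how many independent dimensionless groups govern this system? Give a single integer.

Exponent matrix [L,T] × [ℓ,α,a]:
  L: [ 1  2  1]
  T: [ 0 -1 -2]
RREF → pivots at {ℓ,α} ⇒ r = 2
n=3, r=2 ⇒ 1 dimensionless group

1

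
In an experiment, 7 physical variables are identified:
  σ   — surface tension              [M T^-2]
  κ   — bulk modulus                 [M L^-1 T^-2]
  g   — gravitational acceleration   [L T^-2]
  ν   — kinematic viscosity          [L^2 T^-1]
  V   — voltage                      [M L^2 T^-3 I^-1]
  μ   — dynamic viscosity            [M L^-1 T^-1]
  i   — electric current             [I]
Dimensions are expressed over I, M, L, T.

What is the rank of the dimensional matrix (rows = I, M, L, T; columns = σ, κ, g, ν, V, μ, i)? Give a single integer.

Write exponents as rows I,M,L,T / cols σ,κ,g,ν,V,μ,i:
  I: [ 0  0  0  0 -1  0  1]
  M: [ 1  1  0  0  1  1  0]
  L: [ 0 -1  1  2  2 -1  0]
  T: [-2 -2 -2 -1 -3 -1  0]
Echelon form has 4 nonzero rows (pivots: σ,κ,g,V)

4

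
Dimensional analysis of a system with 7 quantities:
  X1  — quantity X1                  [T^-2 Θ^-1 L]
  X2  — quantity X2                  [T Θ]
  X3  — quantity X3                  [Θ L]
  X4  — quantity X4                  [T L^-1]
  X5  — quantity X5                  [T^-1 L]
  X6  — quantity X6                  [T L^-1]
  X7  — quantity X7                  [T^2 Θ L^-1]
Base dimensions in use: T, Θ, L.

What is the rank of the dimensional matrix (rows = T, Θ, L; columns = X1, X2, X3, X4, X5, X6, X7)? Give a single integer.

Dimensional matrix (T×Θ×L by X1×X2×X3×X4×X5×X6×X7):
  T: [-2  1  0  1 -1  1  2]
  Θ: [-1  1  1  0  0  0  1]
  L: [ 1  0  1 -1  1 -1 -1]
Echelon form has 2 nonzero rows (pivots: X1,X2)

2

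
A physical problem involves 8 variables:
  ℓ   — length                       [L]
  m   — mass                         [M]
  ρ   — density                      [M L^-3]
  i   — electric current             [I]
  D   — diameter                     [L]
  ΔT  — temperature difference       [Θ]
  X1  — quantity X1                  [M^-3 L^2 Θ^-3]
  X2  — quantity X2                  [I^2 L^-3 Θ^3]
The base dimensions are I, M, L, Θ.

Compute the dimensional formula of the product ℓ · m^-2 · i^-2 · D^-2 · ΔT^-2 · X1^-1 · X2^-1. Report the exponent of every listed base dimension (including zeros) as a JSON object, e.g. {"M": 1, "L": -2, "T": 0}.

Write exponents as rows I,M,L,Θ / cols ℓ,m,ρ,i,D,ΔT,X1,X2:
  I: [ 0  0  0  1  0  0  0  2]
  M: [ 0  1  1  0  0  0 -3  0]
  L: [ 1  0 -3  0  1  0  2 -3]
  Θ: [ 0  0  0  0  0  1 -3  3]
  [I]: (1)·0+(-2)·0+(-2)·1+(-2)·0+(-2)·0+(-1)·0+(-1)·2 = -4
  [M]: (1)·0+(-2)·1+(-2)·0+(-2)·0+(-2)·0+(-1)·-3+(-1)·0 = 1
  [L]: (1)·1+(-2)·0+(-2)·0+(-2)·1+(-2)·0+(-1)·2+(-1)·-3 = 0
  [Θ]: (1)·0+(-2)·0+(-2)·0+(-2)·0+(-2)·1+(-1)·-3+(-1)·3 = -2
⇒ I^-4 M Θ^-2

{"I": -4, "M": 1, "L": 0, "Θ": -2}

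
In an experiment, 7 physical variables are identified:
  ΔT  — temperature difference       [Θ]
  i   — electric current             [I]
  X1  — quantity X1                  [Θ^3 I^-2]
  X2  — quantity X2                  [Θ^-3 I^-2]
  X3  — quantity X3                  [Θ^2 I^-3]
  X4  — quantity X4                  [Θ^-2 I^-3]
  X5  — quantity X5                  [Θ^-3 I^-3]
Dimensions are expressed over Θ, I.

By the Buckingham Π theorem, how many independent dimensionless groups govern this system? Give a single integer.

5

Exponent matrix [Θ,I] × [ΔT,i,X1,X2,X3,X4,X5]:
  Θ: [ 1  0  3 -3  2 -2 -3]
  I: [ 0  1 -2 -2 -3 -3 -3]
Row reduction gives pivot columns ΔT,i; rank = 2
n=7, r=2 ⇒ 5 dimensionless groups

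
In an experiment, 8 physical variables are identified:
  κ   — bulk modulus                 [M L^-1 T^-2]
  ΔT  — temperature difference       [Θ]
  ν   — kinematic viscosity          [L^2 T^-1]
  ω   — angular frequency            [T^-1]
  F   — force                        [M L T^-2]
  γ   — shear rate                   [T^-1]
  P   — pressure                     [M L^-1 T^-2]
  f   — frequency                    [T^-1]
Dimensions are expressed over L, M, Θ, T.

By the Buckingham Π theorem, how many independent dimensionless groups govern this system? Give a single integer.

4

Dimensional matrix (L×M×Θ×T by κ×ΔT×ν×ω×F×γ×P×f):
  L: [-1  0  2  0  1  0 -1  0]
  M: [ 1  0  0  0  1  0  1  0]
  Θ: [ 0  1  0  0  0  0  0  0]
  T: [-2  0 -1 -1 -2 -1 -2 -1]
RREF → pivots at {κ,ΔT,ν,ω} ⇒ r = 4
Π count = n − r = 8 − 4 = 4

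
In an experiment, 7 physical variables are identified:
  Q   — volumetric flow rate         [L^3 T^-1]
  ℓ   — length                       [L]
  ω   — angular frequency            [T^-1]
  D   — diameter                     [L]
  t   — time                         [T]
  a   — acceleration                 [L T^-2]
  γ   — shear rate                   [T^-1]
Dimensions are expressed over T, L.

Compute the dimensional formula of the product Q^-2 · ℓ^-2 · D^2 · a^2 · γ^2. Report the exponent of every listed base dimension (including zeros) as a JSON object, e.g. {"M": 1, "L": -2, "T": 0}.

Dimensional matrix (T×L by Q×ℓ×ω×D×t×a×γ):
  T: [-1  0 -1  0  1 -2 -1]
  L: [ 3  1  0  1  0  1  0]
  [T]: (-2)·-1+(-2)·0+(2)·0+(2)·-2+(2)·-1 = -4
  [L]: (-2)·3+(-2)·1+(2)·1+(2)·1+(2)·0 = -4
⇒ T^-4 L^-4

{"T": -4, "L": -4}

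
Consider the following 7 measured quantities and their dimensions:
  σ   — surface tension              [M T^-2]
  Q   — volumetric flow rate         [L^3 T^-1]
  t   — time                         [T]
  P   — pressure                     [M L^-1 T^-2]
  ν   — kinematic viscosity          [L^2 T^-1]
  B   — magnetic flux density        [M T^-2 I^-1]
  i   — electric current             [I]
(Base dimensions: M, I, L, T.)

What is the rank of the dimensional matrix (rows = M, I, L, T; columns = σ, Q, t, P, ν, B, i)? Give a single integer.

Exponent matrix [M,I,L,T] × [σ,Q,t,P,ν,B,i]:
  M: [ 1  0  0  1  0  1  0]
  I: [ 0  0  0  0  0 -1  1]
  L: [ 0  3  0 -1  2  0  0]
  T: [-2 -1  1 -2 -1 -2  0]
RREF → pivots at {σ,Q,t,B} ⇒ r = 4

4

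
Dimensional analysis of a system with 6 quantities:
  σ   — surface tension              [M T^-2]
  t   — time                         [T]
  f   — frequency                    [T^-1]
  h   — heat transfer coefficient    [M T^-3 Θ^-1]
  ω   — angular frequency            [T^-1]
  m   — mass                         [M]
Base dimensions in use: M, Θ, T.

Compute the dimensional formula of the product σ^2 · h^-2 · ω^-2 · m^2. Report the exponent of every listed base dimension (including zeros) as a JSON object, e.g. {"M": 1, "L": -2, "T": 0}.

Exponent matrix [M,Θ,T] × [σ,t,f,h,ω,m]:
  M: [ 1  0  0  1  0  1]
  Θ: [ 0  0  0 -1  0  0]
  T: [-2  1 -1 -3 -1  0]
  [M]: (2)·1+(-2)·1+(-2)·0+(2)·1 = 2
  [Θ]: (2)·0+(-2)·-1+(-2)·0+(2)·0 = 2
  [T]: (2)·-2+(-2)·-3+(-2)·-1+(2)·0 = 4
⇒ M^2 Θ^2 T^4

{"M": 2, "Θ": 2, "T": 4}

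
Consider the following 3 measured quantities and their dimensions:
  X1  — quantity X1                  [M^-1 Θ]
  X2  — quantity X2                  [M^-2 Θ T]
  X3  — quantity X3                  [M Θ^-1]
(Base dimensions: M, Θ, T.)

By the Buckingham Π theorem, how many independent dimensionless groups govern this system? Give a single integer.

1

Exponent matrix [M,Θ,T] × [X1,X2,X3]:
  M: [-1 -2  1]
  Θ: [ 1  1 -1]
  T: [ 0  1  0]
Echelon form has 2 nonzero rows (pivots: X1,X2)
Π count = n − r = 3 − 2 = 1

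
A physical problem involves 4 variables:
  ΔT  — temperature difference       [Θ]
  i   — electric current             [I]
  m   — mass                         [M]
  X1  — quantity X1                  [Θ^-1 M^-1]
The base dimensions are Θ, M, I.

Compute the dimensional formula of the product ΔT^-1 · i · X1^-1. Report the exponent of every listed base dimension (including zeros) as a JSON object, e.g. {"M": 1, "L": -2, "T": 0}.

Dimensional matrix (Θ×M×I by ΔT×i×m×X1):
  Θ: [ 1  0  0 -1]
  M: [ 0  0  1 -1]
  I: [ 0  1  0  0]
  [Θ]: (-1)·1+(1)·0+(-1)·-1 = 0
  [M]: (-1)·0+(1)·0+(-1)·-1 = 1
  [I]: (-1)·0+(1)·1+(-1)·0 = 1
⇒ M I

{"Θ": 0, "M": 1, "I": 1}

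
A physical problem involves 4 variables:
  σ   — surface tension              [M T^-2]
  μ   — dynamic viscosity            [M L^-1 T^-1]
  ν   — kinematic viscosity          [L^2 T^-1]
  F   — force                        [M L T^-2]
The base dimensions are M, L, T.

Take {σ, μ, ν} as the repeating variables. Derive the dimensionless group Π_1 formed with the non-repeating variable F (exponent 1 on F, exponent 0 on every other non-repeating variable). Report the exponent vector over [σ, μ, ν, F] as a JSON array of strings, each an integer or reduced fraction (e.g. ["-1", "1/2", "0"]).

["0", "-1", "-1", "1"]

Exponent matrix [M,L,T] × [σ,μ,ν,F]:
  M: [ 1  1  0  1]
  L: [ 0 -1  2  1]
  T: [-2 -1 -1 -2]
Row reduction gives pivot columns σ,μ,ν; rank = 3
Pivot set = {σ,μ,ν}, free = {F}
RREF:
  r0: [   1    0    0    0]
  r1: [   0    1    0    1]
  r2: [   0    0    1    1]
Fix exponent of F at 1; solve each RREF row for its pivot's exponent:
  r0: exp(σ) + (0)·1 = 0 ⇒ exp(σ) = 0
  r1: exp(μ) + (1)·1 = 0 ⇒ exp(μ) = -1
  r2: exp(ν) + (1)·1 = 0 ⇒ exp(ν) = -1
Π_1 = μ^-1 · ν^-1 · F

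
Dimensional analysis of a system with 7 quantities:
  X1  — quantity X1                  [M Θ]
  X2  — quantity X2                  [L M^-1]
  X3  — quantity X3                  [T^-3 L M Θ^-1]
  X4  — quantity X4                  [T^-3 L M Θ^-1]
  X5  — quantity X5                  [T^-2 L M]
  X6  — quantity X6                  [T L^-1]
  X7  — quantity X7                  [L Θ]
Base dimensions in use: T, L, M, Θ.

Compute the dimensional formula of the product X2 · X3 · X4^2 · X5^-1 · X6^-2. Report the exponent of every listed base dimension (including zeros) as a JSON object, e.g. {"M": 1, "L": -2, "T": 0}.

{"T": -9, "L": 5, "M": 1, "Θ": -3}

Dimensional matrix (T×L×M×Θ by X1×X2×X3×X4×X5×X6×X7):
  T: [ 0  0 -3 -3 -2  1  0]
  L: [ 0  1  1  1  1 -1  1]
  M: [ 1 -1  1  1  1  0  0]
  Θ: [ 1  0 -1 -1  0  0  1]
  [T]: (1)·0+(1)·-3+(2)·-3+(-1)·-2+(-2)·1 = -9
  [L]: (1)·1+(1)·1+(2)·1+(-1)·1+(-2)·-1 = 5
  [M]: (1)·-1+(1)·1+(2)·1+(-1)·1+(-2)·0 = 1
  [Θ]: (1)·0+(1)·-1+(2)·-1+(-1)·0+(-2)·0 = -3
⇒ T^-9 L^5 M Θ^-3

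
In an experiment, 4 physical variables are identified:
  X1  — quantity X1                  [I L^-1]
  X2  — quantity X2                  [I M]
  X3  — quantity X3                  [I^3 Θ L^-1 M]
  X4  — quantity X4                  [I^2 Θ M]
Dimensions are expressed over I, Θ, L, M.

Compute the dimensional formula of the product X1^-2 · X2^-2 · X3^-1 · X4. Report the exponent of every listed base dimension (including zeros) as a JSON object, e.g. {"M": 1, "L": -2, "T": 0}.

{"I": -5, "Θ": 0, "L": 3, "M": -2}

Exponent matrix [I,Θ,L,M] × [X1,X2,X3,X4]:
  I: [ 1  1  3  2]
  Θ: [ 0  0  1  1]
  L: [-1  0 -1  0]
  M: [ 0  1  1  1]
  [I]: (-2)·1+(-2)·1+(-1)·3+(1)·2 = -5
  [Θ]: (-2)·0+(-2)·0+(-1)·1+(1)·1 = 0
  [L]: (-2)·-1+(-2)·0+(-1)·-1+(1)·0 = 3
  [M]: (-2)·0+(-2)·1+(-1)·1+(1)·1 = -2
⇒ I^-5 L^3 M^-2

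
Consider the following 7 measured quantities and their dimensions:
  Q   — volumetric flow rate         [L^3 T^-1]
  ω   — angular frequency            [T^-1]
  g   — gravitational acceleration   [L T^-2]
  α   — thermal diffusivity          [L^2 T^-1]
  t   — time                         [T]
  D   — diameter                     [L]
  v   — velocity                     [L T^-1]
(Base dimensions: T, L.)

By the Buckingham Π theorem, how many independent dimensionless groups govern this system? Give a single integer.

5

Write exponents as rows T,L / cols Q,ω,g,α,t,D,v:
  T: [-1 -1 -2 -1  1  0 -1]
  L: [ 3  0  1  2  0  1  1]
Row reduction gives pivot columns Q,ω; rank = 2
Π count = n − r = 7 − 2 = 5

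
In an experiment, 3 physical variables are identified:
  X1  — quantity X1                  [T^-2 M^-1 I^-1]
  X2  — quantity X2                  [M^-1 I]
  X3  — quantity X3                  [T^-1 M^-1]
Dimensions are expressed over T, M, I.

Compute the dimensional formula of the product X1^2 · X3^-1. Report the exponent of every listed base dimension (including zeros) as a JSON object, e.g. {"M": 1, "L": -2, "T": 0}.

{"T": -3, "M": -1, "I": -2}

Exponent matrix [T,M,I] × [X1,X2,X3]:
  T: [-2  0 -1]
  M: [-1 -1 -1]
  I: [-1  1  0]
  [T]: (2)·-2+(-1)·-1 = -3
  [M]: (2)·-1+(-1)·-1 = -1
  [I]: (2)·-1+(-1)·0 = -2
⇒ T^-3 M^-1 I^-2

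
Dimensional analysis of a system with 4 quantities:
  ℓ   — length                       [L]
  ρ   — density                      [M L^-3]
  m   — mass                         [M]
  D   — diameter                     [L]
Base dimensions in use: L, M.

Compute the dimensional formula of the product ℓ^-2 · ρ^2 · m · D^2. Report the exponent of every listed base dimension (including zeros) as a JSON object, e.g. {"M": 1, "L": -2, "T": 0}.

{"L": -6, "M": 3}

Dimensional matrix (L×M by ℓ×ρ×m×D):
  L: [ 1 -3  0  1]
  M: [ 0  1  1  0]
  [L]: (-2)·1+(2)·-3+(1)·0+(2)·1 = -6
  [M]: (-2)·0+(2)·1+(1)·1+(2)·0 = 3
⇒ L^-6 M^3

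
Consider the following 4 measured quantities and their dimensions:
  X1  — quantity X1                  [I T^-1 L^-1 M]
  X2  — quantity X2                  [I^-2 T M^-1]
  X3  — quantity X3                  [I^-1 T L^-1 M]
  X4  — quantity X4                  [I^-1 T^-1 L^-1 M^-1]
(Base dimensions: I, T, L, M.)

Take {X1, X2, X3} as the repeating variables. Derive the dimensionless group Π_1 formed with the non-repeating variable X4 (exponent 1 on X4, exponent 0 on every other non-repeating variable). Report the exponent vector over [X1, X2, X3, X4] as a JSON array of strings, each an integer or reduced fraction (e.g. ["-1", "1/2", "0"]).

["-2", "-2", "1", "1"]

Write exponents as rows I,T,L,M / cols X1,X2,X3,X4:
  I: [ 1 -2 -1 -1]
  T: [-1  1  1 -1]
  L: [-1  0 -1 -1]
  M: [ 1 -1  1 -1]
Row reduction gives pivot columns X1,X2,X3; rank = 3
Repeat: X1,X2,X3; free: X4
RREF:
  r0: [   1    0    0    2]
  r1: [   0    1    0    2]
  r2: [   0    0    1   -1]
  r3: [   0    0    0    0]
Fix exponent of X4 at 1; solve each RREF row for its pivot's exponent:
  r0: exp(X1) + (2)·1 = 0 ⇒ exp(X1) = -2
  r1: exp(X2) + (2)·1 = 0 ⇒ exp(X2) = -2
  r2: exp(X3) + (-1)·1 = 0 ⇒ exp(X3) = 1
Π_1 = X1^-2 · X2^-2 · X3 · X4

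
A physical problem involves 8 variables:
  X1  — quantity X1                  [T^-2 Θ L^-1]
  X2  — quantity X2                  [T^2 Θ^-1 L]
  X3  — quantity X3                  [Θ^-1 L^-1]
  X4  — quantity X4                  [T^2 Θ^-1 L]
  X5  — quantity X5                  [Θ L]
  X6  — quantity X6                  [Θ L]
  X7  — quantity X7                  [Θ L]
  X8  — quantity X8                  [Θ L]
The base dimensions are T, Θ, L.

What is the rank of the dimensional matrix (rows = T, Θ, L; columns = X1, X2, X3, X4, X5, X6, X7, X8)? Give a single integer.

2

Write exponents as rows T,Θ,L / cols X1,X2,X3,X4,X5,X6,X7,X8:
  T: [-2  2  0  2  0  0  0  0]
  Θ: [ 1 -1 -1 -1  1  1  1  1]
  L: [-1  1 -1  1  1  1  1  1]
RREF → pivots at {X1,X3} ⇒ r = 2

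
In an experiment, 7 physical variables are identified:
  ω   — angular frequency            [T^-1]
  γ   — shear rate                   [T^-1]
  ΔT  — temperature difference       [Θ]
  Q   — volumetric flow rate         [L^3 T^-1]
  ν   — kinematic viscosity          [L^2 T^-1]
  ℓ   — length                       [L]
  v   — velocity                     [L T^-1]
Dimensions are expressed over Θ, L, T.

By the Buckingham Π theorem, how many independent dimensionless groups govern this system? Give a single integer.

4

Exponent matrix [Θ,L,T] × [ω,γ,ΔT,Q,ν,ℓ,v]:
  Θ: [ 0  0  1  0  0  0  0]
  L: [ 0  0  0  3  2  1  1]
  T: [-1 -1  0 -1 -1  0 -1]
Echelon form has 3 nonzero rows (pivots: ω,ΔT,Q)
n=7, r=3 ⇒ 4 dimensionless groups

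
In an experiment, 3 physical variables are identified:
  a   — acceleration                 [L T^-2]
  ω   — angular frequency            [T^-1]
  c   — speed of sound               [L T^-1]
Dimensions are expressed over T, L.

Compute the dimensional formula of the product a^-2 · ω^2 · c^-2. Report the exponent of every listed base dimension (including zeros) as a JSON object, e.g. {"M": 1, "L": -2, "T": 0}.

Exponent matrix [T,L] × [a,ω,c]:
  T: [-2 -1 -1]
  L: [ 1  0  1]
  [T]: (-2)·-2+(2)·-1+(-2)·-1 = 4
  [L]: (-2)·1+(2)·0+(-2)·1 = -4
⇒ T^4 L^-4

{"T": 4, "L": -4}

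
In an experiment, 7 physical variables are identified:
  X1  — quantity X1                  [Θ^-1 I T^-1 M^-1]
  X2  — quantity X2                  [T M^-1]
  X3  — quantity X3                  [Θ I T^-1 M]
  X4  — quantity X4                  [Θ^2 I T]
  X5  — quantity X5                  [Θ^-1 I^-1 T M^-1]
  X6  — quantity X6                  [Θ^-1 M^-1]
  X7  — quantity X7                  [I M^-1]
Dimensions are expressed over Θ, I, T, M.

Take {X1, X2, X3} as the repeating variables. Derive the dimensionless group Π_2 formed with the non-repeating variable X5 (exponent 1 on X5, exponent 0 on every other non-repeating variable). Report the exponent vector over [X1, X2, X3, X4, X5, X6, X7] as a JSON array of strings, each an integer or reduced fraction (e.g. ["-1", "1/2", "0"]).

["0", "0", "1", "0", "1", "0", "0"]

Dimensional matrix (Θ×I×T×M by X1×X2×X3×X4×X5×X6×X7):
  Θ: [-1  0  1  2 -1 -1  0]
  I: [ 1  0  1  1 -1  0  1]
  T: [-1  1 -1  1  1  0  0]
  M: [-1 -1  1  0 -1 -1 -1]
RREF → pivots at {X1,X2,X3} ⇒ r = 3
Repeat: X1,X2,X3; free: X4,X5,X6,X7
RREF:
  r0: [   1    0    0 -1/2    0  1/2  1/2]
  r1: [   0    1    0    2    0    0    1]
  r2: [   0    0    1  3/2   -1 -1/2  1/2]
  r3: [   0    0    0    0    0    0    0]
Fix exponent of X5 at 1, X4 at 0, X6 at 0, X7 at 0; solve each RREF row for its pivot's exponent:
  r0: exp(X1) + (0)·1 = 0 ⇒ exp(X1) = 0
  r1: exp(X2) + (0)·1 = 0 ⇒ exp(X2) = 0
  r2: exp(X3) + (-1)·1 = 0 ⇒ exp(X3) = 1
Π_2 = X3 · X5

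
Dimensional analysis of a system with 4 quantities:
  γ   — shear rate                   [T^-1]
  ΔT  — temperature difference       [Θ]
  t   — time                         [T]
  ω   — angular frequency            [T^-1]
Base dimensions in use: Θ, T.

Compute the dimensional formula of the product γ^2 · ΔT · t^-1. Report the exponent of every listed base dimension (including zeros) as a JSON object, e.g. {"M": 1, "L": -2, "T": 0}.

{"Θ": 1, "T": -3}

Exponent matrix [Θ,T] × [γ,ΔT,t,ω]:
  Θ: [ 0  1  0  0]
  T: [-1  0  1 -1]
  [Θ]: (2)·0+(1)·1+(-1)·0 = 1
  [T]: (2)·-1+(1)·0+(-1)·1 = -3
⇒ Θ T^-3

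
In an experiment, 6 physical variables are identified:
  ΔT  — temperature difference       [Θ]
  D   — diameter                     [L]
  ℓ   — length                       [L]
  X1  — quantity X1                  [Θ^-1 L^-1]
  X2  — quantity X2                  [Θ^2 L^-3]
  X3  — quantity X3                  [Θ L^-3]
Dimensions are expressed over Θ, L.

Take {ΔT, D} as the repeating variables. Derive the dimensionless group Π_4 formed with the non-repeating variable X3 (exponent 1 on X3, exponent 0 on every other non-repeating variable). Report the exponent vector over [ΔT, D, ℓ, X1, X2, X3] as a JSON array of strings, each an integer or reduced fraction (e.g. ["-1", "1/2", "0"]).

["-1", "3", "0", "0", "0", "1"]

Dimensional matrix (Θ×L by ΔT×D×ℓ×X1×X2×X3):
  Θ: [ 1  0  0 -1  2  1]
  L: [ 0  1  1 -1 -3 -3]
RREF → pivots at {ΔT,D} ⇒ r = 2
Repeat: ΔT,D; free: ℓ,X1,X2,X3
RREF:
  r0: [   1    0    0   -1    2    1]
  r1: [   0    1    1   -1   -3   -3]
Fix exponent of X3 at 1, ℓ at 0, X1 at 0, X2 at 0; solve each RREF row for its pivot's exponent:
  r0: exp(ΔT) + (1)·1 = 0 ⇒ exp(ΔT) = -1
  r1: exp(D) + (-3)·1 = 0 ⇒ exp(D) = 3
Π_4 = ΔT^-1 · D^3 · X3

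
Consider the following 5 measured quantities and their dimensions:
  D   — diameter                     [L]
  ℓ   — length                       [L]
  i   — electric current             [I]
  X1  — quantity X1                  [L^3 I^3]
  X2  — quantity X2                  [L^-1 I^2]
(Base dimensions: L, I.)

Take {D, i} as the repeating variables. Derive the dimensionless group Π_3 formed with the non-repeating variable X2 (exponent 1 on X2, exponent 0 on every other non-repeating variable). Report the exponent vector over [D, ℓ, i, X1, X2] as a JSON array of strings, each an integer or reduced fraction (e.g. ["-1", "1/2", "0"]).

["1", "0", "-2", "0", "1"]

Write exponents as rows L,I / cols D,ℓ,i,X1,X2:
  L: [ 1  1  0  3 -1]
  I: [ 0  0  1  3  2]
Row reduction gives pivot columns D,i; rank = 2
Pivot set = {D,i}, free = {ℓ,X1,X2}
RREF:
  r0: [   1    1    0    3   -1]
  r1: [   0    0    1    3    2]
Fix exponent of X2 at 1, ℓ at 0, X1 at 0; solve each RREF row for its pivot's exponent:
  r0: exp(D) + (-1)·1 = 0 ⇒ exp(D) = 1
  r1: exp(i) + (2)·1 = 0 ⇒ exp(i) = -2
Π_3 = D · i^-2 · X2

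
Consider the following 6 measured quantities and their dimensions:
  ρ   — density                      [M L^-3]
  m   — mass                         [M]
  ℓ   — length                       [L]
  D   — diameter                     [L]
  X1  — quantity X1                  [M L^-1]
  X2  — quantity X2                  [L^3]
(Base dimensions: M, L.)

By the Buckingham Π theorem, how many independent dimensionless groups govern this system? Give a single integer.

Exponent matrix [M,L] × [ρ,m,ℓ,D,X1,X2]:
  M: [ 1  1  0  0  1  0]
  L: [-3  0  1  1 -1  3]
Echelon form has 2 nonzero rows (pivots: ρ,m)
n=6, r=2 ⇒ 4 dimensionless groups

4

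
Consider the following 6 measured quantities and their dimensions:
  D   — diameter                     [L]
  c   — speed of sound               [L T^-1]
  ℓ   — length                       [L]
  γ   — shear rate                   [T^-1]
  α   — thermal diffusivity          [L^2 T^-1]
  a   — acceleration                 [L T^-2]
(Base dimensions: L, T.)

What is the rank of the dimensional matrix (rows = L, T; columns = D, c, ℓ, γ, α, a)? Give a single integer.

2

Exponent matrix [L,T] × [D,c,ℓ,γ,α,a]:
  L: [ 1  1  1  0  2  1]
  T: [ 0 -1  0 -1 -1 -2]
Row reduction gives pivot columns D,c; rank = 2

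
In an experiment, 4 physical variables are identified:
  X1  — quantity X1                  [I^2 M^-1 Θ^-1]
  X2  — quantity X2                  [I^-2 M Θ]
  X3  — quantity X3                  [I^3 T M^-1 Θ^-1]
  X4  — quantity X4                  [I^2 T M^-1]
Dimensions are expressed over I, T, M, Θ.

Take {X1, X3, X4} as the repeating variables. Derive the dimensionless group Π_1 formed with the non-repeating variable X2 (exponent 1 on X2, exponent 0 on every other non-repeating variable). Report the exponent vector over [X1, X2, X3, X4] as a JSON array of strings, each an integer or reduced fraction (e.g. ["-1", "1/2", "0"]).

Dimensional matrix (I×T×M×Θ by X1×X2×X3×X4):
  I: [ 2 -2  3  2]
  T: [ 0  0  1  1]
  M: [-1  1 -1 -1]
  Θ: [-1  1 -1  0]
Row reduction gives pivot columns X1,X3,X4; rank = 3
Repeat: X1,X3,X4; free: X2
RREF:
  r0: [   1   -1    0    0]
  r1: [   0    0    1    0]
  r2: [   0    0    0    1]
  r3: [   0    0    0    0]
Fix exponent of X2 at 1; solve each RREF row for its pivot's exponent:
  r0: exp(X1) + (-1)·1 = 0 ⇒ exp(X1) = 1
  r1: exp(X3) + (0)·1 = 0 ⇒ exp(X3) = 0
  r2: exp(X4) + (0)·1 = 0 ⇒ exp(X4) = 0
Π_1 = X1 · X2

["1", "1", "0", "0"]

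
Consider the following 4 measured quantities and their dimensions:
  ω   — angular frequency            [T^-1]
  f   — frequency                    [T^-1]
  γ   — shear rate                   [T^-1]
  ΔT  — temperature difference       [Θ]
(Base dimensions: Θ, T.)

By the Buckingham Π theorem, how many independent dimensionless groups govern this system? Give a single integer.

Write exponents as rows Θ,T / cols ω,f,γ,ΔT:
  Θ: [ 0  0  0  1]
  T: [-1 -1 -1  0]
Echelon form has 2 nonzero rows (pivots: ω,ΔT)
Π count = n − r = 4 − 2 = 2

2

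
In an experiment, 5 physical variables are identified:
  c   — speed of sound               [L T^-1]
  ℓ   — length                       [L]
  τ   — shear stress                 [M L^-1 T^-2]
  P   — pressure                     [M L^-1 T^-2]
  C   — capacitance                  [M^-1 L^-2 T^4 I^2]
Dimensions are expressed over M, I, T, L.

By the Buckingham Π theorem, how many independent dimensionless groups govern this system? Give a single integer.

1

Write exponents as rows M,I,T,L / cols c,ℓ,τ,P,C:
  M: [ 0  0  1  1 -1]
  I: [ 0  0  0  0  2]
  T: [-1  0 -2 -2  4]
  L: [ 1  1 -1 -1 -2]
RREF → pivots at {c,ℓ,τ,C} ⇒ r = 4
n=5, r=4 ⇒ 1 dimensionless group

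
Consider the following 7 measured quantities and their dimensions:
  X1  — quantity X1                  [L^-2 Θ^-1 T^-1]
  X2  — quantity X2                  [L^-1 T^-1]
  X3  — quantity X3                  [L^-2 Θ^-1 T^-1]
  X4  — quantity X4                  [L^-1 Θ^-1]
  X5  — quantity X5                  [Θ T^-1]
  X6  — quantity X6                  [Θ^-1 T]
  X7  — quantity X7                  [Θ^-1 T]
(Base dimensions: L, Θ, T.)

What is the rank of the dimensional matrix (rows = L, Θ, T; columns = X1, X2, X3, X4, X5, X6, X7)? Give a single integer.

2

Dimensional matrix (L×Θ×T by X1×X2×X3×X4×X5×X6×X7):
  L: [-2 -1 -2 -1  0  0  0]
  Θ: [-1  0 -1 -1  1 -1 -1]
  T: [-1 -1 -1  0 -1  1  1]
Row reduction gives pivot columns X1,X2; rank = 2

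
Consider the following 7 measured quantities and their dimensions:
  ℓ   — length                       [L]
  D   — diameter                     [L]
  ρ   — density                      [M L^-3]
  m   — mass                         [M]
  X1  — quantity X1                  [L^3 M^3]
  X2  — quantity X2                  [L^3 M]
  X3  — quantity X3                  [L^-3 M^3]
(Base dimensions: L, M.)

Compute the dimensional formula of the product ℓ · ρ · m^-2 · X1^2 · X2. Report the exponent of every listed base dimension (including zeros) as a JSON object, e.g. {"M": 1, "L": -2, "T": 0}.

Exponent matrix [L,M] × [ℓ,D,ρ,m,X1,X2,X3]:
  L: [ 1  1 -3  0  3  3 -3]
  M: [ 0  0  1  1  3  1  3]
  [L]: (1)·1+(1)·-3+(-2)·0+(2)·3+(1)·3 = 7
  [M]: (1)·0+(1)·1+(-2)·1+(2)·3+(1)·1 = 6
⇒ L^7 M^6

{"L": 7, "M": 6}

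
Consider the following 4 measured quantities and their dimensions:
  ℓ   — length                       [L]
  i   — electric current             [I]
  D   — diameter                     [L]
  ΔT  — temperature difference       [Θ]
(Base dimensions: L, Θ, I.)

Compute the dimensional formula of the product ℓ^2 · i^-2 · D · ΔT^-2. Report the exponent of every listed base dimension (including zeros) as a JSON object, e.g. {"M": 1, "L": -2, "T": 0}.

Write exponents as rows L,Θ,I / cols ℓ,i,D,ΔT:
  L: [ 1  0  1  0]
  Θ: [ 0  0  0  1]
  I: [ 0  1  0  0]
  [L]: (2)·1+(-2)·0+(1)·1+(-2)·0 = 3
  [Θ]: (2)·0+(-2)·0+(1)·0+(-2)·1 = -2
  [I]: (2)·0+(-2)·1+(1)·0+(-2)·0 = -2
⇒ L^3 Θ^-2 I^-2

{"L": 3, "Θ": -2, "I": -2}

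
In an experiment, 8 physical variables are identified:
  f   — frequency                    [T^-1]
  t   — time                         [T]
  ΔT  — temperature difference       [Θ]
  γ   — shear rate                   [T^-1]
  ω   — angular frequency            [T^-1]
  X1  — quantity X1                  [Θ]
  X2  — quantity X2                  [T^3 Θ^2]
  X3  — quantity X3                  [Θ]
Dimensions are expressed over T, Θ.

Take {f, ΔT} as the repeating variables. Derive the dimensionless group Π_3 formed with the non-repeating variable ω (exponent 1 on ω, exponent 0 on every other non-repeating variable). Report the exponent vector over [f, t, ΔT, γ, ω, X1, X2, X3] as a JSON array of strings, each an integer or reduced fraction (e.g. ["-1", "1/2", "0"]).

["-1", "0", "0", "0", "1", "0", "0", "0"]

Dimensional matrix (T×Θ by f×t×ΔT×γ×ω×X1×X2×X3):
  T: [-1  1  0 -1 -1  0  3  0]
  Θ: [ 0  0  1  0  0  1  2  1]
RREF → pivots at {f,ΔT} ⇒ r = 2
Repeat: f,ΔT; free: t,γ,ω,X1,X2,X3
RREF:
  r0: [   1   -1    0    1    1    0   -3    0]
  r1: [   0    0    1    0    0    1    2    1]
Fix exponent of ω at 1, t at 0, γ at 0, X1 at 0, X2 at 0, X3 at 0; solve each RREF row for its pivot's exponent:
  r0: exp(f) + (1)·1 = 0 ⇒ exp(f) = -1
  r1: exp(ΔT) + (0)·1 = 0 ⇒ exp(ΔT) = 0
Π_3 = f^-1 · ω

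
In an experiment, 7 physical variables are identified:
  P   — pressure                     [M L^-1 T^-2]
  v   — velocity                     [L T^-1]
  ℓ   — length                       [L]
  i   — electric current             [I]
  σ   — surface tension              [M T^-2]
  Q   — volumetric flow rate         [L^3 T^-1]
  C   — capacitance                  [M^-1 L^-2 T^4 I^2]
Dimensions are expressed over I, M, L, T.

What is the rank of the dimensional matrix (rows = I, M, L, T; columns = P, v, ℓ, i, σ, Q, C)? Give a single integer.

4

Dimensional matrix (I×M×L×T by P×v×ℓ×i×σ×Q×C):
  I: [ 0  0  0  1  0  0  2]
  M: [ 1  0  0  0  1  0 -1]
  L: [-1  1  1  0  0  3 -2]
  T: [-2 -1  0  0 -2 -1  4]
Row reduction gives pivot columns P,v,ℓ,i; rank = 4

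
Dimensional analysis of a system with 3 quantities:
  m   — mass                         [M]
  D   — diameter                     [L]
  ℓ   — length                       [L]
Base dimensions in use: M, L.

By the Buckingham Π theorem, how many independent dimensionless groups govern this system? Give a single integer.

Exponent matrix [M,L] × [m,D,ℓ]:
  M: [ 1  0  0]
  L: [ 0  1  1]
Row reduction gives pivot columns m,D; rank = 2
Π count = n − r = 3 − 2 = 1

1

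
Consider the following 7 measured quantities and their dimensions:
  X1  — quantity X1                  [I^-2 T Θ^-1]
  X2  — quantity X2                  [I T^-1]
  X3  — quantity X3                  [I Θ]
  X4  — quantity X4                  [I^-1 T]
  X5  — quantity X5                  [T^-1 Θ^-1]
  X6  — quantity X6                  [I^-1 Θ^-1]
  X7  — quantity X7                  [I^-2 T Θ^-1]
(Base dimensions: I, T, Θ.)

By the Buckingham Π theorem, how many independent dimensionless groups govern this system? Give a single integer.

5

Write exponents as rows I,T,Θ / cols X1,X2,X3,X4,X5,X6,X7:
  I: [-2  1  1 -1  0 -1 -2]
  T: [ 1 -1  0  1 -1  0  1]
  Θ: [-1  0  1  0 -1 -1 -1]
Row reduction gives pivot columns X1,X2; rank = 2
7 vars − rank 2 = 5 Π groups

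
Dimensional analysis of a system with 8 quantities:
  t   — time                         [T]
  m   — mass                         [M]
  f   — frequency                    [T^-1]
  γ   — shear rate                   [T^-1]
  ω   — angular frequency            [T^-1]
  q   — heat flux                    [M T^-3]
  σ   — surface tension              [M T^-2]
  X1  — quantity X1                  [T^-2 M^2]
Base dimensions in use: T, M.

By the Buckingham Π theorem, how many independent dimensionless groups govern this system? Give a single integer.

6

Exponent matrix [T,M] × [t,m,f,γ,ω,q,σ,X1]:
  T: [ 1  0 -1 -1 -1 -3 -2 -2]
  M: [ 0  1  0  0  0  1  1  2]
Row reduction gives pivot columns t,m; rank = 2
n=8, r=2 ⇒ 6 dimensionless groups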